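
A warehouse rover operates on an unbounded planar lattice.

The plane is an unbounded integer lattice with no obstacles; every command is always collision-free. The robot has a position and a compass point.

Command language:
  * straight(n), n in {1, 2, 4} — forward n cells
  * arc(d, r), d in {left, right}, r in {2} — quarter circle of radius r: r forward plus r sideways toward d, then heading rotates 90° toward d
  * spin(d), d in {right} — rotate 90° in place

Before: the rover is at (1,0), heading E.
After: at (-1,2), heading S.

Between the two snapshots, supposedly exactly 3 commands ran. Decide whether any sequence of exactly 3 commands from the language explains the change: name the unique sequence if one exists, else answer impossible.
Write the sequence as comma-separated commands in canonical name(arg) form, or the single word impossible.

arc(left, 2), arc(left, 2), arc(left, 2)

key: cell and facing (now S) both changed — the 3 commands mix motion and turning
t0: at (1,0), heading E
1. arc(left, 2) → at (3,2), heading N
2. arc(left, 2) → at (1,4), heading W
3. arc(left, 2) → at (-1,2), heading S
no rival 3-sequence matches.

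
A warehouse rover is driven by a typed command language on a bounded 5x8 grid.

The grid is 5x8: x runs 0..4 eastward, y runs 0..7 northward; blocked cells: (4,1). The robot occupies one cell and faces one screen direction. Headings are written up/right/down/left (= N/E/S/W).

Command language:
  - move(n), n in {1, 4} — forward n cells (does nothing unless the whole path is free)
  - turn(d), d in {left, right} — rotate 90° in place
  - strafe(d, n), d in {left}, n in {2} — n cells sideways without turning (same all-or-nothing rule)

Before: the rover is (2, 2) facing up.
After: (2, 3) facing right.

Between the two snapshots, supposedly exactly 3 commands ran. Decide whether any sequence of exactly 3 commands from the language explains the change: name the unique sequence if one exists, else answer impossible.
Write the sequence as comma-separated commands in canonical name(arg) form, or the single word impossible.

move(1), turn(right), move(4)

key: order matters: swapping move(1) and move(4) lands elsewhere
begin: (2, 2) facing up
t=1 move(1) ⇒ (2, 3) facing up
t=2 turn(right) ⇒ (2, 3) facing right
t=3 move(4) ⇒ (2, 3) facing right
no other 3-command option fits: unique.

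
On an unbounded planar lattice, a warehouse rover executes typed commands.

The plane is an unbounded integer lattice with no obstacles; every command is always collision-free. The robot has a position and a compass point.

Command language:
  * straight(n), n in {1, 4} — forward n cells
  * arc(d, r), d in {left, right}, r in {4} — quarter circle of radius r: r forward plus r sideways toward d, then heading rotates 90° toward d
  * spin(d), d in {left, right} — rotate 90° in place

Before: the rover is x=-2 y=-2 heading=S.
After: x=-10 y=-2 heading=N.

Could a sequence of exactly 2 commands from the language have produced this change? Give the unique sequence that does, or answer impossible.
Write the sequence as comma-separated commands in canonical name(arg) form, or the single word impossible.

arc(right, 4), arc(right, 4)

key: position moved to (-10,-2) AND the heading swung to N — translation plus rotation needed
initial: x=-2 y=-2 heading=S
step 1 (arc(right, 4)): x=-6 y=-6 heading=W
step 2 (arc(right, 4)): x=-10 y=-2 heading=N
no rival 2-sequence matches.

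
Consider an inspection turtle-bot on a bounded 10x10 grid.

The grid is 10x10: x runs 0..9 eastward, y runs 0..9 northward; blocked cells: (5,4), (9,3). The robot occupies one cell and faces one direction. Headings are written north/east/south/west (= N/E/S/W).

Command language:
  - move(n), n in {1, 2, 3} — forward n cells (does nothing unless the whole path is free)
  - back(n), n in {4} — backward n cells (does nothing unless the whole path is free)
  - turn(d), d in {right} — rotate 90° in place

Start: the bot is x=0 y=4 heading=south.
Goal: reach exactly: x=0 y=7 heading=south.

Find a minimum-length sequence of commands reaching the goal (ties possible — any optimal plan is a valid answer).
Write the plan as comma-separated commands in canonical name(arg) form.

move(1), back(4)

from: x=0 y=4 heading=south
step 1 (move(1)): x=0 y=3 heading=south
step 2 (back(4)): x=0 y=7 heading=south
no 1-step plan works, so 2 is optimal.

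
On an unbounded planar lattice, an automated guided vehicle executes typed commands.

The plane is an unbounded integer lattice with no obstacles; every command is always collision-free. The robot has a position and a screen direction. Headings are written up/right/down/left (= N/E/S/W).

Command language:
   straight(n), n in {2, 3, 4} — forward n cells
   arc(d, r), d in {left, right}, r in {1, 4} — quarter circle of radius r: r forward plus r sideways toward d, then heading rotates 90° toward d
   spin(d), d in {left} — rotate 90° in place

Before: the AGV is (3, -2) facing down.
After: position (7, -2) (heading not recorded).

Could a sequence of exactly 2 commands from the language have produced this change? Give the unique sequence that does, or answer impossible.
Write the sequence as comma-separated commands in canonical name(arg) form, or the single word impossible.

key: order matters: swapping spin(left) and straight(4) lands elsewhere
initial: (3, -2) facing down
t=1 spin(left) ⇒ (3, -2) facing right
t=2 straight(4) ⇒ (7, -2) facing right
all 64 alternatives checked — unique.

spin(left), straight(4)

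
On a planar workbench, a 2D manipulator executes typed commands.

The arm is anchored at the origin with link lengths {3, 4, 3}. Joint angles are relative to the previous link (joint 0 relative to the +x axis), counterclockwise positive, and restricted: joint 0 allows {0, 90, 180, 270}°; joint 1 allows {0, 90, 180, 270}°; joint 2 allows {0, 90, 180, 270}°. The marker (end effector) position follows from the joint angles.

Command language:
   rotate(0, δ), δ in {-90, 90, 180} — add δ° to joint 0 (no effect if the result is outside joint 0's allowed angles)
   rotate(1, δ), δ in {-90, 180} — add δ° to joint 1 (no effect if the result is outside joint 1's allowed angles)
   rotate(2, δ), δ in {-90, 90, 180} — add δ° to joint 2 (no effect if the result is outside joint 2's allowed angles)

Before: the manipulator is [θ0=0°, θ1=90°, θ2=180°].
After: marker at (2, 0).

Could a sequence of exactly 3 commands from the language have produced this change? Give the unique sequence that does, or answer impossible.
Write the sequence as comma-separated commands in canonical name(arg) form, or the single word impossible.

initial: [θ0=0°, θ1=90°, θ2=180°]
[1] after rotate(1, -90): [θ0=0°, θ1=0°, θ2=180°]
[2] after rotate(1, -90): [θ0=0°, θ1=270°, θ2=180°]
[3] after rotate(1, -90): [θ0=0°, θ1=180°, θ2=180°]
no rival 3-sequence matches.

rotate(1, -90), rotate(1, -90), rotate(1, -90)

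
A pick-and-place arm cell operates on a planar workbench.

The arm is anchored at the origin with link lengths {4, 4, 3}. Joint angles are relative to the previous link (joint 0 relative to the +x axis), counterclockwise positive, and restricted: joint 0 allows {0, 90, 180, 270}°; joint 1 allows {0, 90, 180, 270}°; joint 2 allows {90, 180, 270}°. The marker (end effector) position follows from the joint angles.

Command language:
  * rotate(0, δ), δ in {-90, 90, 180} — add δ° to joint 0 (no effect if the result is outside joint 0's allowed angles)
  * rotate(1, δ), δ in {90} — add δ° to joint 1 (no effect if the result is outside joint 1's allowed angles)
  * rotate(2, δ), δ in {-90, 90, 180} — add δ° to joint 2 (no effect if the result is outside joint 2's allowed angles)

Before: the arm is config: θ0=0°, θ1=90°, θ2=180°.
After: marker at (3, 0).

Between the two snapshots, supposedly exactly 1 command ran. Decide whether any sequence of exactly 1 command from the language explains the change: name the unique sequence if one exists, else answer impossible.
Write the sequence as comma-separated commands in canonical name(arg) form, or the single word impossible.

begin: config: θ0=0°, θ1=90°, θ2=180°
[1] after rotate(1, 90): config: θ0=0°, θ1=180°, θ2=180°
no other 1-command option fits: unique.

rotate(1, 90)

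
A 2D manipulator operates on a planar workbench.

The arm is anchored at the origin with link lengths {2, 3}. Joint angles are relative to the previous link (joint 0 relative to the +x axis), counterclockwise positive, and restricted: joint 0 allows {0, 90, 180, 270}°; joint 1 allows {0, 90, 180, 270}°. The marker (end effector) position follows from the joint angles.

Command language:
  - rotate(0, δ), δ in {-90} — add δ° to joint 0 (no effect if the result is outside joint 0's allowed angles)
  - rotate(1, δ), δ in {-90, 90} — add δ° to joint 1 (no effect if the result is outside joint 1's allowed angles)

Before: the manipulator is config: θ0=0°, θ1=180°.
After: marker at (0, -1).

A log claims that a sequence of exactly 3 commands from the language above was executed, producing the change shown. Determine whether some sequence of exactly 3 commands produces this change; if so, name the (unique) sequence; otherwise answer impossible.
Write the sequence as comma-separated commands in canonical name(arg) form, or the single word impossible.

from: config: θ0=0°, θ1=180°
[1] after rotate(0, -90): config: θ0=270°, θ1=180°
[2] after rotate(0, -90): config: θ0=180°, θ1=180°
[3] after rotate(0, -90): config: θ0=90°, θ1=180°
no rival 3-sequence matches.

rotate(0, -90), rotate(0, -90), rotate(0, -90)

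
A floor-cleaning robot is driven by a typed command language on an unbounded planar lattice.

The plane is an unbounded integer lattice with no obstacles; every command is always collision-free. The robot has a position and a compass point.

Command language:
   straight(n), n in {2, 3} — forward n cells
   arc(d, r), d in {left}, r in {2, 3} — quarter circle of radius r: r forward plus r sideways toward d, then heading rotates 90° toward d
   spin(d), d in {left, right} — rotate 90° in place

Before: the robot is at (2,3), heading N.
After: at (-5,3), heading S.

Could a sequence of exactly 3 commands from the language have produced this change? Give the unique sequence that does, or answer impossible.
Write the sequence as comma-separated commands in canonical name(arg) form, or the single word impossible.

arc(left, 2), straight(3), arc(left, 2)

key: cell and facing (now S) both changed — the 3 commands mix motion and turning
initial: at (2,3), heading N
[1] after arc(left, 2): at (0,5), heading W
[2] after straight(3): at (-3,5), heading W
[3] after arc(left, 2): at (-5,3), heading S
no rival 3-sequence matches.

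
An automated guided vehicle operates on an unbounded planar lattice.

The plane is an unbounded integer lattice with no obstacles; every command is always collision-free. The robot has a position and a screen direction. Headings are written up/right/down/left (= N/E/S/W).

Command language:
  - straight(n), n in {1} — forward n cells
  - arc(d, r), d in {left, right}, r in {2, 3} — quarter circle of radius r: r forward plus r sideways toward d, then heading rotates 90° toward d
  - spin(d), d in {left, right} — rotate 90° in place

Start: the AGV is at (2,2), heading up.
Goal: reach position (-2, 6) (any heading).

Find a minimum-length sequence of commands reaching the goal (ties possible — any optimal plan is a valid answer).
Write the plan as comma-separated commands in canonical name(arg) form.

initial: at (2,2), heading up
t=1 arc(left, 2) ⇒ at (0,4), heading left
t=2 arc(right, 2) ⇒ at (-2,6), heading up
nothing shorter than 2 reaches the goal.

arc(left, 2), arc(right, 2)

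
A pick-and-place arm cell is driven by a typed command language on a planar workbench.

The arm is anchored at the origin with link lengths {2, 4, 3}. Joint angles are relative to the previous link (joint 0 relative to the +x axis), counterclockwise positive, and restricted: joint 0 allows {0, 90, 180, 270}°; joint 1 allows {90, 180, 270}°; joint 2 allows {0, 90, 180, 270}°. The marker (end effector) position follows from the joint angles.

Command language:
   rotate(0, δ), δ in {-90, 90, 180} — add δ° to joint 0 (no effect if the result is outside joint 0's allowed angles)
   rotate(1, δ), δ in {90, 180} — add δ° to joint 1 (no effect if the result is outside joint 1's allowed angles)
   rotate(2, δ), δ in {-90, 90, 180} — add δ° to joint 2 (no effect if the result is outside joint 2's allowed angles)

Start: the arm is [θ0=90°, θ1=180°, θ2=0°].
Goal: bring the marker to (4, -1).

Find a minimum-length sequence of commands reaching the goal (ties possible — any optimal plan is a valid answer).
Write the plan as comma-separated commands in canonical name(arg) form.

t0: [θ0=90°, θ1=180°, θ2=0°]
1. rotate(1, 90) → [θ0=90°, θ1=270°, θ2=0°]
2. rotate(2, -90) → [θ0=90°, θ1=270°, θ2=270°]
nothing shorter than 2 reaches the goal.

rotate(1, 90), rotate(2, -90)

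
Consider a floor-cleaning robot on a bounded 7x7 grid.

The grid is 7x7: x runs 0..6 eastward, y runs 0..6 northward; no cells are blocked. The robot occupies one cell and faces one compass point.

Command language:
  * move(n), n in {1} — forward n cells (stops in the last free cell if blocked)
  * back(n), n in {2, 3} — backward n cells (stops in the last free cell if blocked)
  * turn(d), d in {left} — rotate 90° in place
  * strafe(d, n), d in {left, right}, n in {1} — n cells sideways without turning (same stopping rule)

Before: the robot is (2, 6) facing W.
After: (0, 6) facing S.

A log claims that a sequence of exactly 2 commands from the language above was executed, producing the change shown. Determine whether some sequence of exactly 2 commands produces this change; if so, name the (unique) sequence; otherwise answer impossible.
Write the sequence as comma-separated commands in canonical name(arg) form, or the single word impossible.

every 2-command combo misses the target.

impossible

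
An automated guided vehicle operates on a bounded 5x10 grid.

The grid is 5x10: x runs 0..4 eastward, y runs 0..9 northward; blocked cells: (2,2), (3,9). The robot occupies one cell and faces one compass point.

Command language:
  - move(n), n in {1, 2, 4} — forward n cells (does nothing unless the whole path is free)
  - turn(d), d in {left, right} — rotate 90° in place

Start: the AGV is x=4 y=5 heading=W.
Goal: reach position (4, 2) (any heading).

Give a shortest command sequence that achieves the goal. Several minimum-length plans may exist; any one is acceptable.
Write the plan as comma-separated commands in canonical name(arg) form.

turn(left), move(1), move(2)

from: x=4 y=5 heading=W
t=1 turn(left) ⇒ x=4 y=5 heading=S
t=2 move(1) ⇒ x=4 y=4 heading=S
t=3 move(2) ⇒ x=4 y=2 heading=S
no 2-step plan works, so 3 is optimal.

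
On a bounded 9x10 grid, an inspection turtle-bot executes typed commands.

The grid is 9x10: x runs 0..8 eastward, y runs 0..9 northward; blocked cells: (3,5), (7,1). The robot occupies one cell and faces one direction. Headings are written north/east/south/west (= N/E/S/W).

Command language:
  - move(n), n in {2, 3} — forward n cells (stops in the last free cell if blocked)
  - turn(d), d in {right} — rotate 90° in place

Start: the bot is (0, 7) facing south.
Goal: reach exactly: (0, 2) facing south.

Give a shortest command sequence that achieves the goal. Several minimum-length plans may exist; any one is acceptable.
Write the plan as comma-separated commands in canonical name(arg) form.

move(3), move(2)

initial: (0, 7) facing south
1. move(3) → (0, 4) facing south
2. move(2) → (0, 2) facing south
no 1-step plan works, so 2 is optimal.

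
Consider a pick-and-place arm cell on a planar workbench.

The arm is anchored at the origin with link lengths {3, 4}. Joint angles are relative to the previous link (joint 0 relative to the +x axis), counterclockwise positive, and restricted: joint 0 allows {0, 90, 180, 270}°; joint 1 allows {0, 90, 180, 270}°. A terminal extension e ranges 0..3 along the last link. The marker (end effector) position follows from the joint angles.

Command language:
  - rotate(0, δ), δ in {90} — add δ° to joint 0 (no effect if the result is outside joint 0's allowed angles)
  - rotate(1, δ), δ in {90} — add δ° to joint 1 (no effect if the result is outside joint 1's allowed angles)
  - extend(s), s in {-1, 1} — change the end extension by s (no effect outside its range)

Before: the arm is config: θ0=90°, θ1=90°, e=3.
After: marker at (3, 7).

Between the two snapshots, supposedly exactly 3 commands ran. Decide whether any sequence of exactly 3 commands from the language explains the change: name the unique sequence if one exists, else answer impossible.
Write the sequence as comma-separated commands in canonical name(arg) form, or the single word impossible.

t0: config: θ0=90°, θ1=90°, e=3
step 1 (rotate(0, 90)): config: θ0=180°, θ1=90°, e=3
step 2 (rotate(0, 90)): config: θ0=270°, θ1=90°, e=3
step 3 (rotate(0, 90)): config: θ0=0°, θ1=90°, e=3
uniquely the one of 64 3-step routes that fits.

rotate(0, 90), rotate(0, 90), rotate(0, 90)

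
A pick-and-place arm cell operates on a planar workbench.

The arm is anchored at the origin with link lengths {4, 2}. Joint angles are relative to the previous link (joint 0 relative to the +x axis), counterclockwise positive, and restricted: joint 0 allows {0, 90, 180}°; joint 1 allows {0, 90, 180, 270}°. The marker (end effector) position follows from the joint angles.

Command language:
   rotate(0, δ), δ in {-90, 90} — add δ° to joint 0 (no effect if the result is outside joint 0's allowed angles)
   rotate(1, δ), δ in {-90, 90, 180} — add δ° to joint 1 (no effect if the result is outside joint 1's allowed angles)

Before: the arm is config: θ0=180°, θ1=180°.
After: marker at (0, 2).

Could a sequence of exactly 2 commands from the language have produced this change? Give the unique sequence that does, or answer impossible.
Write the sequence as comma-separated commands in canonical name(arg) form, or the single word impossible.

key: order matters: swapping rotate(0, 90) and rotate(0, -90) lands elsewhere
begin: config: θ0=180°, θ1=180°
[1] after rotate(0, 90): config: θ0=180°, θ1=180°
[2] after rotate(0, -90): config: θ0=90°, θ1=180°
no rival 2-sequence matches.

rotate(0, 90), rotate(0, -90)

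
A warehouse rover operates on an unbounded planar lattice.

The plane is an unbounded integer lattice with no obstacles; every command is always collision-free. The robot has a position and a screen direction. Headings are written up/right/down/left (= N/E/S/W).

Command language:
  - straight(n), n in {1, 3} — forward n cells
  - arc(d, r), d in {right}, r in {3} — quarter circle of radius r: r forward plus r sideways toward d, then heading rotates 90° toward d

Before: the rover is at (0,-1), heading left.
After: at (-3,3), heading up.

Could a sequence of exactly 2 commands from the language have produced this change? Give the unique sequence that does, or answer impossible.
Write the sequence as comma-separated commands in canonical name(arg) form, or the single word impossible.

key: position moved to (-3,3) AND the heading swung to N — translation plus rotation needed
start: at (0,-1), heading left
[1] after arc(right, 3): at (-3,2), heading up
[2] after straight(1): at (-3,3), heading up
no rival 2-sequence matches.

arc(right, 3), straight(1)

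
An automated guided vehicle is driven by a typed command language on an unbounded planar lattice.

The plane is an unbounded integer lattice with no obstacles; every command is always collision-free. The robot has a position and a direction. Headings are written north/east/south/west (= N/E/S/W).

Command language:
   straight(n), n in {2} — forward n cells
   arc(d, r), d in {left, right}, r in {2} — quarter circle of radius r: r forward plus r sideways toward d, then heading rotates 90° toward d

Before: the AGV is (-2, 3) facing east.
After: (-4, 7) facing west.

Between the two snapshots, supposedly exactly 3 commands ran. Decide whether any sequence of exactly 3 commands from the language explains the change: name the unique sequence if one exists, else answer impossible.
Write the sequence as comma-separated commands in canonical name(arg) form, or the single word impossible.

key: position moved to (-4,7) AND the heading swung to W — translation plus rotation needed
begin: (-2, 3) facing east
t=1 arc(left, 2) ⇒ (0, 5) facing north
t=2 arc(left, 2) ⇒ (-2, 7) facing west
t=3 straight(2) ⇒ (-4, 7) facing west
uniquely the one of 27 3-step routes that fits.

arc(left, 2), arc(left, 2), straight(2)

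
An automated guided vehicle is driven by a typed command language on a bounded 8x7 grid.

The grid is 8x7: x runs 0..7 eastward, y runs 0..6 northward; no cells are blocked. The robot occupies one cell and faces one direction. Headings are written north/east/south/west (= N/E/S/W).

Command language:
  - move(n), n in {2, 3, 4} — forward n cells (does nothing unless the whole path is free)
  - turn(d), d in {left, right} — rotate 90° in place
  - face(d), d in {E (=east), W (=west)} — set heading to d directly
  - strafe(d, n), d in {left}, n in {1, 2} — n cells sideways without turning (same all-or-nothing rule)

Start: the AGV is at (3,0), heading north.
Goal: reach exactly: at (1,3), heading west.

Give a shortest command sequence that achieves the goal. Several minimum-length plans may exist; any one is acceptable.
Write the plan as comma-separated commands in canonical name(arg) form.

from: at (3,0), heading north
t=1 move(3) ⇒ at (3,3), heading north
t=2 turn(left) ⇒ at (3,3), heading west
t=3 move(2) ⇒ at (1,3), heading west
nothing shorter than 3 reaches the goal.

move(3), turn(left), move(2)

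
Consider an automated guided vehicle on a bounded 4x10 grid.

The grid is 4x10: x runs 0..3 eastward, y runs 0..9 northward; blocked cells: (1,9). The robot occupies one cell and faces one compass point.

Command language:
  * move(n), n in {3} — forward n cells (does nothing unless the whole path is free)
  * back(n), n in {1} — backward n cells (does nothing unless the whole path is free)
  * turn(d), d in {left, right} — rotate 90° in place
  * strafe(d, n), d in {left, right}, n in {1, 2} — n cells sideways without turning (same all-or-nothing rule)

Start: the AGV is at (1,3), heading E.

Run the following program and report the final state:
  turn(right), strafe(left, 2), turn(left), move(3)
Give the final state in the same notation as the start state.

at (3,3), heading E

initial: at (1,3), heading E
[1] after turn(right): at (1,3), heading S
[2] after strafe(left, 2): at (3,3), heading S
[3] after turn(left): at (3,3), heading E
[4] after move(3): at (3,3), heading E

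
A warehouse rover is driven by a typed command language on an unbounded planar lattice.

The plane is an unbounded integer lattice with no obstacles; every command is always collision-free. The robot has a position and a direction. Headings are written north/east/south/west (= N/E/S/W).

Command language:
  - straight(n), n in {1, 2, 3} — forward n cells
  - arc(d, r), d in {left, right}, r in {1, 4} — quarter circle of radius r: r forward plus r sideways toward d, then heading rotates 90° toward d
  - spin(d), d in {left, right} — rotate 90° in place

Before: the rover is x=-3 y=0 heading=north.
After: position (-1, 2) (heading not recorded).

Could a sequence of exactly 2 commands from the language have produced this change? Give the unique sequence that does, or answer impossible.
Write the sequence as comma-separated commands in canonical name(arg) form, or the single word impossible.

key: running arc(left, 1) before arc(right, 1) would end elsewhere — order is forced
initial: x=-3 y=0 heading=north
1. arc(right, 1) → x=-2 y=1 heading=east
2. arc(left, 1) → x=-1 y=2 heading=north
all 81 alternatives checked — unique.

arc(right, 1), arc(left, 1)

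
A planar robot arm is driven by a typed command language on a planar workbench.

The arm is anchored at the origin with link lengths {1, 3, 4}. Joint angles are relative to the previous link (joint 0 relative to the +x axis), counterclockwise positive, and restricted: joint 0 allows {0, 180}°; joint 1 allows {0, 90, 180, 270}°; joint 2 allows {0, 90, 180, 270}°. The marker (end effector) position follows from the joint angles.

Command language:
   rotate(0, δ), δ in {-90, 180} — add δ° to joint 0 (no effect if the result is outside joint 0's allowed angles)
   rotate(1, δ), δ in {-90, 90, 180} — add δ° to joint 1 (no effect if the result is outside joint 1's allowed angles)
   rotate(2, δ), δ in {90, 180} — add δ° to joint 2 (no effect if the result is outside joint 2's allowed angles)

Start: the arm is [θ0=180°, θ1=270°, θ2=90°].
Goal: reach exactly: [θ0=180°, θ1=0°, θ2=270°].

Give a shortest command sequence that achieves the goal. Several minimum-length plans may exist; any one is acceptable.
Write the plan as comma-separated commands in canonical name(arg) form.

start: [θ0=180°, θ1=270°, θ2=90°]
1. rotate(2, 180) → [θ0=180°, θ1=270°, θ2=270°]
2. rotate(1, 90) → [θ0=180°, θ1=0°, θ2=270°]
no 1-step plan works, so 2 is optimal.

rotate(2, 180), rotate(1, 90)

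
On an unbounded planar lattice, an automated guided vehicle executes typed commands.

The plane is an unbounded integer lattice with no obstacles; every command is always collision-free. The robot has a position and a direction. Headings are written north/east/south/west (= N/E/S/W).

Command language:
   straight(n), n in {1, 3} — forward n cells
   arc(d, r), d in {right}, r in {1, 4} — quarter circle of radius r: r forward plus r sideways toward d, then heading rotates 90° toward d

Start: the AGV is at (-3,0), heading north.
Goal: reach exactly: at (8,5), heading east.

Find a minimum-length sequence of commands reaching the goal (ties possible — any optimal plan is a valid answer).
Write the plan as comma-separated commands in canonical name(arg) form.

begin: at (-3,0), heading north
[1] after straight(1): at (-3,1), heading north
[2] after arc(right, 4): at (1,5), heading east
[3] after straight(3): at (4,5), heading east
[4] after straight(3): at (7,5), heading east
[5] after straight(1): at (8,5), heading east
shorter routes all fall short; 5 is best.

straight(1), arc(right, 4), straight(3), straight(3), straight(1)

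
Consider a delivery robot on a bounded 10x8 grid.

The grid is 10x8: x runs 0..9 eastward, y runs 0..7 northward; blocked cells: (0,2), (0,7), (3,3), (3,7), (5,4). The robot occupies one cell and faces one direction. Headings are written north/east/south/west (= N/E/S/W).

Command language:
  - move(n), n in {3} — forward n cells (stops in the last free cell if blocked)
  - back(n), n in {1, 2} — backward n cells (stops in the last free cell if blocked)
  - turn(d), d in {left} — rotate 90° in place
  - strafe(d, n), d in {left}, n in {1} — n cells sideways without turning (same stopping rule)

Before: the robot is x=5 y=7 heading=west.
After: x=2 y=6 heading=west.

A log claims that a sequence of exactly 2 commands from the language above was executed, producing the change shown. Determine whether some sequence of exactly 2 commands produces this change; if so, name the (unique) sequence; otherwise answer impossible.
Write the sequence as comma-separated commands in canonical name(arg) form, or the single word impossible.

strafe(left, 1), move(3)

key: heading stays W — no command in the sequence turns
t0: x=5 y=7 heading=west
t=1 strafe(left, 1) ⇒ x=5 y=6 heading=west
t=2 move(3) ⇒ x=2 y=6 heading=west
no other 2-command option fits: unique.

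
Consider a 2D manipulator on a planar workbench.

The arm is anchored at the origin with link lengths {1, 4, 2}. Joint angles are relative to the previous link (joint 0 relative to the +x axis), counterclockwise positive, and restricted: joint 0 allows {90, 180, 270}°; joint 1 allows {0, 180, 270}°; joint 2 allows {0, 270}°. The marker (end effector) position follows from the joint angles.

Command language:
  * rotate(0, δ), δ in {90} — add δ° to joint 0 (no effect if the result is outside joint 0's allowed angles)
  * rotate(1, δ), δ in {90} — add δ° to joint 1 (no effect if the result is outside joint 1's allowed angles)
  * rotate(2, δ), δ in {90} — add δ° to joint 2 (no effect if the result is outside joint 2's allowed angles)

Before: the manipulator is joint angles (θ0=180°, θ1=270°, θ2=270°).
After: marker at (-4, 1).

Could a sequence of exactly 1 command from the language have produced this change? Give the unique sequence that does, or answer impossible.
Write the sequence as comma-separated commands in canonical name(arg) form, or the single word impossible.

rotate(0, 90)

start: joint angles (θ0=180°, θ1=270°, θ2=270°)
step 1 (rotate(0, 90)): joint angles (θ0=270°, θ1=270°, θ2=270°)
no rival 1-sequence matches.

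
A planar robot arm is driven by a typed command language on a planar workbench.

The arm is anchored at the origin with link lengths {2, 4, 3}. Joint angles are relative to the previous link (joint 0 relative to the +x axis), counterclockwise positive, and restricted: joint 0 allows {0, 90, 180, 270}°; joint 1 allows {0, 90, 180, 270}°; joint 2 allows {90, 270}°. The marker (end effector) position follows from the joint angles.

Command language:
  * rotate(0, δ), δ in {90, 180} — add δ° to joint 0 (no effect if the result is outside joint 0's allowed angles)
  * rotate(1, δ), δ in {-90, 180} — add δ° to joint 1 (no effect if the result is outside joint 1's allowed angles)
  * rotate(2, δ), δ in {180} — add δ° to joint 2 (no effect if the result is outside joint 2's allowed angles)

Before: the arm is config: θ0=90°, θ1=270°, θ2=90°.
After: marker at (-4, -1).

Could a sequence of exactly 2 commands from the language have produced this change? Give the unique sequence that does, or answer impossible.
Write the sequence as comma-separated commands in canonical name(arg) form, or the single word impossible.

rotate(1, -90), rotate(1, -90)

start: config: θ0=90°, θ1=270°, θ2=90°
[1] after rotate(1, -90): config: θ0=90°, θ1=180°, θ2=90°
[2] after rotate(1, -90): config: θ0=90°, θ1=90°, θ2=90°
no other 2-command option fits: unique.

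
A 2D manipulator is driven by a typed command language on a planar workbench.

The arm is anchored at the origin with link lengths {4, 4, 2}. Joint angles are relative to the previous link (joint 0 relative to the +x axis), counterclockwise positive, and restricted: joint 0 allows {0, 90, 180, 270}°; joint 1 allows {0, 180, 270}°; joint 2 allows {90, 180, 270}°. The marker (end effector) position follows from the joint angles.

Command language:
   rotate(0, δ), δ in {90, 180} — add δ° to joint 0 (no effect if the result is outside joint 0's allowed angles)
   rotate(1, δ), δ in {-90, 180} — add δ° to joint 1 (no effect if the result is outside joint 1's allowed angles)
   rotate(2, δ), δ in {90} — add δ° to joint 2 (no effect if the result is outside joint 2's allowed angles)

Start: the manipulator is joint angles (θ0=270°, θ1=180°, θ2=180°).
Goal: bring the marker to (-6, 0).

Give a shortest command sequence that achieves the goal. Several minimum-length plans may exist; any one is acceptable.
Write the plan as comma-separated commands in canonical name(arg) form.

rotate(0, 90), rotate(0, 180), rotate(1, 180)

t0: joint angles (θ0=270°, θ1=180°, θ2=180°)
t=1 rotate(0, 90) ⇒ joint angles (θ0=0°, θ1=180°, θ2=180°)
t=2 rotate(0, 180) ⇒ joint angles (θ0=180°, θ1=180°, θ2=180°)
t=3 rotate(1, 180) ⇒ joint angles (θ0=180°, θ1=0°, θ2=180°)
nothing shorter than 3 reaches the goal.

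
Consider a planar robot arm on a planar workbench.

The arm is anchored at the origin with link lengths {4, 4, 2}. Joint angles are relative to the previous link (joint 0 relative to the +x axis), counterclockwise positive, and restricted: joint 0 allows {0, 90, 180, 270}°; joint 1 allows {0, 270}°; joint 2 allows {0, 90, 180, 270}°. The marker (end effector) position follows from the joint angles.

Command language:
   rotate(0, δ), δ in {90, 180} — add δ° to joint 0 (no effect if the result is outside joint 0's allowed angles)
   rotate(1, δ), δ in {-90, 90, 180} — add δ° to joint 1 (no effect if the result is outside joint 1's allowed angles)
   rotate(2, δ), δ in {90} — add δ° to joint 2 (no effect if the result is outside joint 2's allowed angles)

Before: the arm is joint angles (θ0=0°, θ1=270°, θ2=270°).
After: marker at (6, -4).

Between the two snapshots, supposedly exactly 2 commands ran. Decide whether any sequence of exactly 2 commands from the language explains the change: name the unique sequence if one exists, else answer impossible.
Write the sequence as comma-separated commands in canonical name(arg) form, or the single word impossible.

rotate(2, 90), rotate(2, 90)

initial: joint angles (θ0=0°, θ1=270°, θ2=270°)
step 1 (rotate(2, 90)): joint angles (θ0=0°, θ1=270°, θ2=0°)
step 2 (rotate(2, 90)): joint angles (θ0=0°, θ1=270°, θ2=90°)
no rival 2-sequence matches.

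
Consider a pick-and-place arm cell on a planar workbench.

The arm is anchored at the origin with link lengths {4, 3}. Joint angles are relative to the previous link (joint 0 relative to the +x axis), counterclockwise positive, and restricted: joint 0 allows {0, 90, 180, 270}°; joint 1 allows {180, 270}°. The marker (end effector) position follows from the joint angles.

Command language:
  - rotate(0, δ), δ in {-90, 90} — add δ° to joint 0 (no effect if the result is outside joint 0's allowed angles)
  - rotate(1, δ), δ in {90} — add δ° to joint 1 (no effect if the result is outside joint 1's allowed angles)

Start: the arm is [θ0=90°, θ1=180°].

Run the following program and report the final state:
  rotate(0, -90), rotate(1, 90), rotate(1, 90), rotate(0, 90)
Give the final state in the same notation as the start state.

[θ0=90°, θ1=270°]

t0: [θ0=90°, θ1=180°]
t=1 rotate(0, -90) ⇒ [θ0=0°, θ1=180°]
t=2 rotate(1, 90) ⇒ [θ0=0°, θ1=270°]
t=3 rotate(1, 90) ⇒ [θ0=0°, θ1=270°]
t=4 rotate(0, 90) ⇒ [θ0=90°, θ1=270°]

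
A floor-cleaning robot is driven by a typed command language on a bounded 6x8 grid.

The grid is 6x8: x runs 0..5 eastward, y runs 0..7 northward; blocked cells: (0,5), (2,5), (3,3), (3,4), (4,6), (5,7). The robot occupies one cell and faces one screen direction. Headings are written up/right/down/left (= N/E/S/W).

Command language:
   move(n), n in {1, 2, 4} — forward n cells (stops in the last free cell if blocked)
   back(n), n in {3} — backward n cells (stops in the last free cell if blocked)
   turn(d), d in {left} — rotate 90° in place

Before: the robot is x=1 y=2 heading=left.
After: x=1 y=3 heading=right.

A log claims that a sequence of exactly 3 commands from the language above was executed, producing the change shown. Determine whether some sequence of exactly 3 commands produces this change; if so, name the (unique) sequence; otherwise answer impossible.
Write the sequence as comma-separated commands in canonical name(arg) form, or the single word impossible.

no 3-step route produces this change.

impossible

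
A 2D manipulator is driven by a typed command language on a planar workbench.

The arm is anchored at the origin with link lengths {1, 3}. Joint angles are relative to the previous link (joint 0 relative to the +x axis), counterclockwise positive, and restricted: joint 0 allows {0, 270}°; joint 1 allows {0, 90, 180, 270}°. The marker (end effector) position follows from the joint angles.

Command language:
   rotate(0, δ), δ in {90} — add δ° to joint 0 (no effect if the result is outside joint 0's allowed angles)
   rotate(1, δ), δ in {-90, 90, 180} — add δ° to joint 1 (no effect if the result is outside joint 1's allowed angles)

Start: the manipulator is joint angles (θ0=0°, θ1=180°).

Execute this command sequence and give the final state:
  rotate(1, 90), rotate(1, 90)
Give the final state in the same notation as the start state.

joint angles (θ0=0°, θ1=0°)

initial: joint angles (θ0=0°, θ1=180°)
[1] after rotate(1, 90): joint angles (θ0=0°, θ1=270°)
[2] after rotate(1, 90): joint angles (θ0=0°, θ1=0°)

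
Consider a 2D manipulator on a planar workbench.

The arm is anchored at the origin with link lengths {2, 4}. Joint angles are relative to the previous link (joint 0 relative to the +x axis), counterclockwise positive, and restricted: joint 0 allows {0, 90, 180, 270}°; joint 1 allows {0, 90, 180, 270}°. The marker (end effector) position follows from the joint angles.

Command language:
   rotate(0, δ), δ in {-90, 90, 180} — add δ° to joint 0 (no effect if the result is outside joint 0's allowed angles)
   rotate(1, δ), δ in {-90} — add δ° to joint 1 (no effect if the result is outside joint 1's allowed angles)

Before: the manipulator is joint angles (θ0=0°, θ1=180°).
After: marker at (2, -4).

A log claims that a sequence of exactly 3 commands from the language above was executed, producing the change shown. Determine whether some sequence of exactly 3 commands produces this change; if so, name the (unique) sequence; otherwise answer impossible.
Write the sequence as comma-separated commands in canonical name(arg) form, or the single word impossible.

t0: joint angles (θ0=0°, θ1=180°)
1. rotate(1, -90) → joint angles (θ0=0°, θ1=90°)
2. rotate(1, -90) → joint angles (θ0=0°, θ1=0°)
3. rotate(1, -90) → joint angles (θ0=0°, θ1=270°)
all 64 alternatives checked — unique.

rotate(1, -90), rotate(1, -90), rotate(1, -90)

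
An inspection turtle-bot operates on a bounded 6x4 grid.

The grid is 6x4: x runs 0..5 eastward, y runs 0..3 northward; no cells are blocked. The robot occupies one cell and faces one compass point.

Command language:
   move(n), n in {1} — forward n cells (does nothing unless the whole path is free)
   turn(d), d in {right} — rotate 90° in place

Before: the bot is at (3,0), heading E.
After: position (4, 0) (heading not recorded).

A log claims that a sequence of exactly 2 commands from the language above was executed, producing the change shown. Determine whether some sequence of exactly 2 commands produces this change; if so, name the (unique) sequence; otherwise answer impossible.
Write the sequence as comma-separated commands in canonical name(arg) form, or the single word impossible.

key: running turn(right) before move(1) would end elsewhere — order is forced
t0: at (3,0), heading E
t=1 move(1) ⇒ at (4,0), heading E
t=2 turn(right) ⇒ at (4,0), heading S
no other 2-command option fits: unique.

move(1), turn(right)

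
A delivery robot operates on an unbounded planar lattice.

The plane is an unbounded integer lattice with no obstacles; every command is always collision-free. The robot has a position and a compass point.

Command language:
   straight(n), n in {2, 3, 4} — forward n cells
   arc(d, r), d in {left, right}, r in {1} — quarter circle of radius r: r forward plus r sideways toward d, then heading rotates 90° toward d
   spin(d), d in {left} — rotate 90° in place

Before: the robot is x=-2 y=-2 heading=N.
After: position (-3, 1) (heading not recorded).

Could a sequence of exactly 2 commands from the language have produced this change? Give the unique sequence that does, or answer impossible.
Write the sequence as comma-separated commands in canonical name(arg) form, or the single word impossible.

straight(2), arc(left, 1)

key: order matters: swapping straight(2) and arc(left, 1) lands elsewhere
t0: x=-2 y=-2 heading=N
step 1 (straight(2)): x=-2 y=0 heading=N
step 2 (arc(left, 1)): x=-3 y=1 heading=W
no rival 2-sequence matches.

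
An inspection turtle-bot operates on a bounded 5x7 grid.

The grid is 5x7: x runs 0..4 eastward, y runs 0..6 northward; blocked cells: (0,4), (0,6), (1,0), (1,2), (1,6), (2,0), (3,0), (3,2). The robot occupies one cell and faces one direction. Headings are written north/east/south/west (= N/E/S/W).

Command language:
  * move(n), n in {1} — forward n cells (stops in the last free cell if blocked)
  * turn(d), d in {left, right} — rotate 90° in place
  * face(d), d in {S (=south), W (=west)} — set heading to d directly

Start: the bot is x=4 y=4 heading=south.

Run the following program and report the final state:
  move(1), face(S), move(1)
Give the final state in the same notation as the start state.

x=4 y=2 heading=south

from: x=4 y=4 heading=south
[1] after move(1): x=4 y=3 heading=south
[2] after face(S): x=4 y=3 heading=south
[3] after move(1): x=4 y=2 heading=south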